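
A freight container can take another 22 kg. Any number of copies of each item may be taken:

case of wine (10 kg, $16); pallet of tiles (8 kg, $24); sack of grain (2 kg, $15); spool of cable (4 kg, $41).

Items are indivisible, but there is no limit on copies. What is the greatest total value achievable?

Best value-per-unit is spool of cable at 41/4; filling with it alone gives 5×41 = 205.
Optimal mix: 1×sack of grain + 5×spool of cable → weight 22, value 220.

$220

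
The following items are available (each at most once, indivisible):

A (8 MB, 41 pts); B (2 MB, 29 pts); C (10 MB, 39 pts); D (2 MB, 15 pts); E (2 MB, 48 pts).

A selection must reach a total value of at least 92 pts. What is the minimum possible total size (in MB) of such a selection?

Subsets with value ≥ 92, sorted by total size:
- B+D+E: size 6, value 92
- A+B+E: size 12, value 118
- A+D+E: size 12, value 104
- A+B+D+E: size 14, value 133
Minimum size: 6 MB.

6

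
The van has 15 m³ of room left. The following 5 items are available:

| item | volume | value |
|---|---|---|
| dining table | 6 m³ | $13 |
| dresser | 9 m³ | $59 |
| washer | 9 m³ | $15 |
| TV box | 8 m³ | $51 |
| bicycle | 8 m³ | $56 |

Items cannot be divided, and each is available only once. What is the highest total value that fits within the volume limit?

Check high-value combinations within 15 m³:
- dining table+dresser: volume 6+9=15, value 13+59=72
- dining table+bicycle: volume 6+8=14, value 13+56=69
- dining table+TV box: volume 6+8=14, value 13+51=64
- dresser: volume 9, value 59
- bicycle: volume 8, value 56
Best: $72.

$72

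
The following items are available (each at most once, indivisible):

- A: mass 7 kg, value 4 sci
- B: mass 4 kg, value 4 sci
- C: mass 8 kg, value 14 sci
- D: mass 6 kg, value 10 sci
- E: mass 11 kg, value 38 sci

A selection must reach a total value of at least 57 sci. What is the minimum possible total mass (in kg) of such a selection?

Subsets with value ≥ 57, sorted by total mass:
- C+D+E: mass 25, value 62
- B+C+D+E: mass 29, value 66
- A+B+C+E: mass 30, value 60
- A+C+D+E: mass 32, value 66
Minimum mass: 25 kg.

25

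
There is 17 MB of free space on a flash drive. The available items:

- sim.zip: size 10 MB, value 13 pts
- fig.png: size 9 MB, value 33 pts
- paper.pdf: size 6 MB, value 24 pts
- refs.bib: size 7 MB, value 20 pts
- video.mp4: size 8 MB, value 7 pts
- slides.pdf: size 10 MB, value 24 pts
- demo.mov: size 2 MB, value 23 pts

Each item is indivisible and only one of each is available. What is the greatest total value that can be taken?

Check high-value combinations within 17 MB:
- fig.png+paper.pdf+demo.mov: size 9+6+2=17, value 33+24+23=80
- paper.pdf+refs.bib+demo.mov: size 6+7+2=15, value 24+20+23=67
- fig.png+paper.pdf: size 9+6=15, value 33+24=57
Best: 80 pts.

80 pts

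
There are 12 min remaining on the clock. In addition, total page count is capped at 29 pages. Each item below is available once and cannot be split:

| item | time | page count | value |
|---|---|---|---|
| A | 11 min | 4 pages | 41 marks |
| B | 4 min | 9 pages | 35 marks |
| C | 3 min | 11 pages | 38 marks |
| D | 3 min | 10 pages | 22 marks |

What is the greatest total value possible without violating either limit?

73 marks

Feasible sets respecting both limits:
- B+C: time 7, page count 20, value 73
- C+D: time 6, page count 21, value 60
- B+D: time 7, page count 19, value 57
- A: time 11, page count 4, value 41
Best: 73 marks.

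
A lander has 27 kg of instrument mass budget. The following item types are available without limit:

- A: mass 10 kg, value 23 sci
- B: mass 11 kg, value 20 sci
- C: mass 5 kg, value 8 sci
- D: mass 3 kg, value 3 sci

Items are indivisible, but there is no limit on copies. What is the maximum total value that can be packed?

54 sci

Best value-per-unit is A at 23/10; filling with it alone gives 2×23 = 46.
Optimal mix: 2×A + 1×C → mass 25, value 54.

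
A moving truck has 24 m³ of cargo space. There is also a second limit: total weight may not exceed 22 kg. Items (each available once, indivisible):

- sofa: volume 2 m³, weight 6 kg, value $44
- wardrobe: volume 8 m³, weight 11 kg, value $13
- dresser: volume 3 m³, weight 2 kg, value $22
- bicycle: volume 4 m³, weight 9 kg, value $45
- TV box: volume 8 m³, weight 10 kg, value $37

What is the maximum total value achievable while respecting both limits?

$111

Feasible sets respecting both limits:
- sofa+dresser+bicycle: volume 9, weight 17, value 111
- dresser+bicycle+TV box: volume 15, weight 21, value 104
- sofa+dresser+TV box: volume 13, weight 18, value 103
Best: $111.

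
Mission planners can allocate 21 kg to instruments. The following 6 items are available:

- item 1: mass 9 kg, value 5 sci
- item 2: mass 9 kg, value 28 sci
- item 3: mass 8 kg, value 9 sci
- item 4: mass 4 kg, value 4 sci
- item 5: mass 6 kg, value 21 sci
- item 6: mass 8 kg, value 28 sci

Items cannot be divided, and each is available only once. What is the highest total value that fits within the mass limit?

60 sci

Check high-value combinations within 21 kg:
- item 2+item 4+item 6: mass 9+4+8=21, value 28+4+28=60
- item 2+item 6: mass 9+8=17, value 28+28=56
- item 4+item 5+item 6: mass 4+6+8=18, value 4+21+28=53
- item 2+item 4+item 5: mass 9+4+6=19, value 28+4+21=53
- item 5+item 6: mass 6+8=14, value 21+28=49
Best: 60 sci.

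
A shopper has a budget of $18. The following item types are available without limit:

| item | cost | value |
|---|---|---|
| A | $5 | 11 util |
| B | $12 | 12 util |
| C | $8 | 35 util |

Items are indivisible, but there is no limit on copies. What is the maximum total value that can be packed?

Best value-per-unit is C at 35/8, and filling with it alone uses cost 2×8=16. No mix of the others beats 2×35 = 70.

70 util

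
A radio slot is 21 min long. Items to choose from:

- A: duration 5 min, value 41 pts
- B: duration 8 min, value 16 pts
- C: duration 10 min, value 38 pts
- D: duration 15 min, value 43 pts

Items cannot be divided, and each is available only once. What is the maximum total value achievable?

84 pts

This is a 0/1 knapsack; check combinations near the capacity.
- A+D: duration 5+15=20, value 41+43=84
- A+C: duration 5+10=15, value 41+38=79
- A+B: duration 5+8=13, value 41+16=57
Best: 84 pts.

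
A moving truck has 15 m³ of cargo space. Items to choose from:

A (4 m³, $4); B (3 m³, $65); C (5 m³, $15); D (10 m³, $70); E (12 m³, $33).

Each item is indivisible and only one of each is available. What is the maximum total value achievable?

$135

Check high-value combinations within 15 m³:
- B+D: volume 3+10=13, value 65+70=135
- B+E: volume 3+12=15, value 65+33=98
- C+D: volume 5+10=15, value 15+70=85
Best: $135.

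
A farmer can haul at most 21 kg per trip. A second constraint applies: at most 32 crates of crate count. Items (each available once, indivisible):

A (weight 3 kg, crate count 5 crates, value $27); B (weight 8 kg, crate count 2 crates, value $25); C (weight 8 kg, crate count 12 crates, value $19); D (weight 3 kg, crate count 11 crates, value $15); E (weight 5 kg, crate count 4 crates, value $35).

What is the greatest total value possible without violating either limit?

Feasible sets respecting both limits:
- A+B+D+E: weight 19, crate count 22, value 102
- A+C+D+E: weight 19, crate count 32, value 96
- A+B+E: weight 16, crate count 11, value 87
- A+C+E: weight 16, crate count 21, value 81
Best: $102.

$102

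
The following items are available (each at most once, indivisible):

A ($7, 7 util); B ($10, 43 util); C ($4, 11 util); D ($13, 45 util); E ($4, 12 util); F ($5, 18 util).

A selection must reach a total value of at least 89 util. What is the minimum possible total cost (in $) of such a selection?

Subsets with value ≥ 89, sorted by total cost:
- B+D+E: cost 27, value 100
- B+C+D: cost 27, value 99
Minimum cost: 27 $.

27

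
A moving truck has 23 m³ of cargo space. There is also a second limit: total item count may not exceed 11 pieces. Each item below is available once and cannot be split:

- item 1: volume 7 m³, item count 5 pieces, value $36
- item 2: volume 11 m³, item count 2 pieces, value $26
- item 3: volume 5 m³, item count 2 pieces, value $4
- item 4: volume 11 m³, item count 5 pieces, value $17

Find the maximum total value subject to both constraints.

Feasible sets respecting both limits:
- item 1+item 2+item 3: volume 23, item count 9, value 66
- item 1+item 2: volume 18, item count 7, value 62
- item 1+item 4: volume 18, item count 10, value 53
Best: $66.

$66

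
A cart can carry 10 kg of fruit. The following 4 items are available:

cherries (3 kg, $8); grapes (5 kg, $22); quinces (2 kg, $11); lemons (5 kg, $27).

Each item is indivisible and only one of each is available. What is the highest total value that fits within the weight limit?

Check high-value combinations within 10 kg:
- grapes+lemons: weight 5+5=10, value 22+27=49
- cherries+quinces+lemons: weight 3+2+5=10, value 8+11+27=46
- cherries+grapes+quinces: weight 3+5+2=10, value 8+22+11=41
- quinces+lemons: weight 2+5=7, value 11+27=38
- cherries+lemons: weight 3+5=8, value 8+27=35
Best: $49.

$49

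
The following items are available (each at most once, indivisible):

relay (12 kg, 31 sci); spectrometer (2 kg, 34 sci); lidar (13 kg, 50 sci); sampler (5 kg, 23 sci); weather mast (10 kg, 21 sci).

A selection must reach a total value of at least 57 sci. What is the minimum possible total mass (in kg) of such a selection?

Subsets with value ≥ 57, sorted by total mass:
- spectrometer+sampler: mass 7, value 57
- relay+spectrometer: mass 14, value 65
Minimum mass: 7 kg.

7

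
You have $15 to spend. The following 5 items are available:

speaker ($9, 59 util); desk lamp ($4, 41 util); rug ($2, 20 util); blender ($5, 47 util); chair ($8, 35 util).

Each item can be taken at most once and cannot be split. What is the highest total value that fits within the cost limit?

120 util

This is a 0/1 knapsack; check combinations near the capacity.
- speaker+desk lamp+rug: cost 9+4+2=15, value 59+41+20=120
- desk lamp+rug+blender: cost 4+2+5=11, value 41+20+47=108
- speaker+blender: cost 9+5=14, value 59+47=106
- rug+blender+chair: cost 2+5+8=15, value 20+47+35=102
Best: 120 util.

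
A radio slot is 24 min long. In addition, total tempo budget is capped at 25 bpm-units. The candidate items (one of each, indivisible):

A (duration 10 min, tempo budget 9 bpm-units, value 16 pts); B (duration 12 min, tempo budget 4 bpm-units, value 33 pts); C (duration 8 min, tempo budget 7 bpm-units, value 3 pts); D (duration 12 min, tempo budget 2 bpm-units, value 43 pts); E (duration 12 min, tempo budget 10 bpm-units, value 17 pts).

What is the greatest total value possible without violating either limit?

76 pts

Feasible sets respecting both limits:
- B+D: duration 24, tempo budget 6, value 76
- D+E: duration 24, tempo budget 12, value 60
- A+D: duration 22, tempo budget 11, value 59
- B+E: duration 24, tempo budget 14, value 50
Best: 76 pts.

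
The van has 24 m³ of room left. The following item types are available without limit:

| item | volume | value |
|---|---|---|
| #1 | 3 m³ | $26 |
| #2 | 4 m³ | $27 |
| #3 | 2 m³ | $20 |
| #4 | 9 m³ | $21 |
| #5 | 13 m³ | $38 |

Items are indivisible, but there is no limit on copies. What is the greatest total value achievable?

$240

Best value-per-unit is #3 at 20/2, and filling with it alone uses volume 12×2=24. No mix of the others beats 12×20 = 240.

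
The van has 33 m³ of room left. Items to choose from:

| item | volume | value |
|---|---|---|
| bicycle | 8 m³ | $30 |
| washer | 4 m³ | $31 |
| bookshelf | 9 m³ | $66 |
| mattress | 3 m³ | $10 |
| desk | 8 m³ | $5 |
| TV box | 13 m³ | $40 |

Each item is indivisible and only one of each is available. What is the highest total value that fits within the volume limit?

Check high-value combinations within 33 m³:
- washer+bookshelf+mattress+TV box: volume 4+9+3+13=29, value 31+66+10+40=147
- bicycle+bookshelf+mattress+TV box: volume 8+9+3+13=33, value 30+66+10+40=146
- bicycle+washer+bookshelf+mattress+desk: volume 8+4+9+3+8=32, value 30+31+66+10+5=142
- bicycle+washer+bookshelf+mattress: volume 8+4+9+3=24, value 30+31+66+10=137
- washer+bookshelf+TV box: volume 4+9+13=26, value 31+66+40=137
Best: $147.

$147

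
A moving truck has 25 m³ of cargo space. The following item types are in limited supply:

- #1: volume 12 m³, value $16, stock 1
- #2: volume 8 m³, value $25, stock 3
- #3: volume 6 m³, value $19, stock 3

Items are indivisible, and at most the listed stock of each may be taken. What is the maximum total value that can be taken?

$75

Top feasible selections:
- 3×#2: volume 24, value 75
- 2×#2 + 1×#3: volume 22, value 69
- 1×#2 + 2×#3: volume 20, value 63
Best: $75.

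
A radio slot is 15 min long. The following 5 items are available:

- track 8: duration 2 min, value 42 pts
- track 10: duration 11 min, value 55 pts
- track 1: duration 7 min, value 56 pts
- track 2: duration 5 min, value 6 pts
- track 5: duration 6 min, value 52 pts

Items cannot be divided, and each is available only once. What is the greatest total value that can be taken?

150 pts

Check high-value combinations within 15 min:
- track 8+track 1+track 5: duration 2+7+6=15, value 42+56+52=150
- track 1+track 5: duration 7+6=13, value 56+52=108
- track 8+track 1+track 2: duration 2+7+5=14, value 42+56+6=104
Best: 150 pts.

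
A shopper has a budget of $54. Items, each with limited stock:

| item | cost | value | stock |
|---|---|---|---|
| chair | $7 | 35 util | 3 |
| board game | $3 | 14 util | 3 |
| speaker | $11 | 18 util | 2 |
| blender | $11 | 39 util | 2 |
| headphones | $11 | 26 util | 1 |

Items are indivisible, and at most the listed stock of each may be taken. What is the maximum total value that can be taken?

225 util

Top feasible selections:
- 3×chair + 3×board game + 2×blender: cost 52, value 225
- 3×chair + 3×board game + 1×blender + 1×headphones: cost 52, value 212
Best: 225 util.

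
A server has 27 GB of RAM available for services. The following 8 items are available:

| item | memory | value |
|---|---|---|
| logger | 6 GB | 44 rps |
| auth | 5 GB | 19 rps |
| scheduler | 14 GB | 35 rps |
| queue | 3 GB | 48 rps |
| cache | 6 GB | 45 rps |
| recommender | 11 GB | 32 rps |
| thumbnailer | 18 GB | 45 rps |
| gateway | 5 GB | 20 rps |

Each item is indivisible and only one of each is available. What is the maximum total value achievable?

Check high-value combinations within 27 GB:
- logger+auth+queue+cache+gateway: memory 6+5+3+6+5=25, value 44+19+48+45+20=176
- logger+queue+cache+recommender: memory 6+3+6+11=26, value 44+48+45+32=169
- logger+queue+cache+gateway: memory 6+3+6+5=20, value 44+48+45+20=157
- logger+auth+queue+cache: memory 6+5+3+6=20, value 44+19+48+45=156
Best: 176 rps.

176 rps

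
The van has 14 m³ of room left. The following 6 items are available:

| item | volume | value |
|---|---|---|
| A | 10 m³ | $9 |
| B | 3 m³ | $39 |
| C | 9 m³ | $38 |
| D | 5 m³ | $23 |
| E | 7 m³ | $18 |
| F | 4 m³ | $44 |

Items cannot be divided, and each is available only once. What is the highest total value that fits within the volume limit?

Check high-value combinations within 14 m³:
- B+D+F: volume 3+5+4=12, value 39+23+44=106
- B+E+F: volume 3+7+4=14, value 39+18+44=101
- B+F: volume 3+4=7, value 39+44=83
- C+F: volume 9+4=13, value 38+44=82
- B+C: volume 3+9=12, value 39+38=77
Best: $106.

$106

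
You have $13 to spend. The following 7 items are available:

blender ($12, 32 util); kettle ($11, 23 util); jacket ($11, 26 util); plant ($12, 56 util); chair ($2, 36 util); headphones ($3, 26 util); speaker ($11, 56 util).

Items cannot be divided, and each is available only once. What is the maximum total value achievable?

This is a 0/1 knapsack; check combinations near the capacity.
- chair+speaker: cost 2+11=13, value 36+56=92
- chair+headphones: cost 2+3=5, value 36+26=62
- jacket+chair: cost 11+2=13, value 26+36=62
- kettle+chair: cost 11+2=13, value 23+36=59
Best: 92 util.

92 util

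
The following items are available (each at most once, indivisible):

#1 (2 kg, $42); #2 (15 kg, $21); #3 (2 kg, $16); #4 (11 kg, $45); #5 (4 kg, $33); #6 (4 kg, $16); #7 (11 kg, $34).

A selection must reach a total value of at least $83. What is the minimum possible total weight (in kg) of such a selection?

Subsets with value ≥ 83, sorted by total weight:
- #1+#3+#5: weight 8, value 91
- #1+#5+#6: weight 10, value 91
- #1+#3+#5+#6: weight 12, value 107
Minimum weight: 8 kg.

8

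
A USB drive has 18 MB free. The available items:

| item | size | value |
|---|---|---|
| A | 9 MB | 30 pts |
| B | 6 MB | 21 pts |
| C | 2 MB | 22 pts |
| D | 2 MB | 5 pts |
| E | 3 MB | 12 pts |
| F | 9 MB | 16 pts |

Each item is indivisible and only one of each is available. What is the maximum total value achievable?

73 pts

Check high-value combinations within 18 MB:
- A+B+C: size 9+6+2=17, value 30+21+22=73
- A+C+D+E: size 9+2+2+3=16, value 30+22+5+12=69
- A+C+E: size 9+2+3=14, value 30+22+12=64
- A+B+E: size 9+6+3=18, value 30+21+12=63
- B+C+D+E: size 6+2+2+3=13, value 21+22+5+12=60
Best: 73 pts.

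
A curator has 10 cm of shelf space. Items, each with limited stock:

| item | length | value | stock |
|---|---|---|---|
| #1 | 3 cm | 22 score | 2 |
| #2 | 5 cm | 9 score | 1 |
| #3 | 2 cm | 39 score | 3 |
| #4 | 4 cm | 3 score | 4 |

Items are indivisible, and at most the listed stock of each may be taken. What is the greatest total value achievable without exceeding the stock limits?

139 score

Best selections within length 10 and stock limits:
- 1×#1 + 3×#3: length 9, value 139
- 2×#1 + 2×#3: length 10, value 122
- 3×#3 + 1×#4: length 10, value 120
Best: 139 score.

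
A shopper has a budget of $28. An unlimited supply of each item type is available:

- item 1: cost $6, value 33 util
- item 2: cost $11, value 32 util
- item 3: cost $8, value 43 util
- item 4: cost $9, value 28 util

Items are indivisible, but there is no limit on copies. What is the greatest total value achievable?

Best value-per-unit is item 1 at 33/6; filling with it alone gives 4×33 = 132.
Optimal mix: 2×item 1 + 2×item 3 → cost 28, value 152.

152 util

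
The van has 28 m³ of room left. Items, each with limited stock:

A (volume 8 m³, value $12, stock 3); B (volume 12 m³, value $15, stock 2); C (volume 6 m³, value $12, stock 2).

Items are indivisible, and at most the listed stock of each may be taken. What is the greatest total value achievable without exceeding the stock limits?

$48

Top feasible selections:
- 2×A + 2×C: volume 28, value 48
- 1×B + 2×C: volume 24, value 39
- 1×A + 1×B + 1×C: volume 26, value 39
- 2×A + 1×B: volume 28, value 39
Best: $48.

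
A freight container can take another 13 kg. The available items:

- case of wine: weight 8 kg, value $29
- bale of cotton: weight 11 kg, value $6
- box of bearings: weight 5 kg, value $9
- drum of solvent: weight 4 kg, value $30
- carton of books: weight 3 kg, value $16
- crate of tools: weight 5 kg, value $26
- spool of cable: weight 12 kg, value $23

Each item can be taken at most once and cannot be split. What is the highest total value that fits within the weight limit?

$72

Check high-value combinations within 13 kg:
- drum of solvent+carton of books+crate of tools: weight 4+3+5=12, value 30+16+26=72
- case of wine+drum of solvent: weight 8+4=12, value 29+30=59
- drum of solvent+crate of tools: weight 4+5=9, value 30+26=56
- box of bearings+drum of solvent+carton of books: weight 5+4+3=12, value 9+30+16=55
Best: $72.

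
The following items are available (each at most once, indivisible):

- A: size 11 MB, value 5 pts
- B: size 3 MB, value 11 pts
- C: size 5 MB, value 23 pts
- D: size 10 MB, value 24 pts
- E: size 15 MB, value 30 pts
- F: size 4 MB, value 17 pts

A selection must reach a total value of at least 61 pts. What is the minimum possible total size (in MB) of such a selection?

19

Subsets with value ≥ 61, sorted by total size:
- C+D+F: size 19, value 64
- B+C+D+F: size 22, value 75
- B+C+E: size 23, value 64
- C+E+F: size 24, value 70
Minimum size: 19 MB.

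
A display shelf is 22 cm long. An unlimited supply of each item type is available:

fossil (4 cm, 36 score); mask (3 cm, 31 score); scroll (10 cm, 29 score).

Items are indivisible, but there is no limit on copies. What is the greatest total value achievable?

222 score

Best value-per-unit is mask at 31/3; filling with it alone gives 7×31 = 217.
Optimal mix: 1×fossil + 6×mask → length 22, value 222.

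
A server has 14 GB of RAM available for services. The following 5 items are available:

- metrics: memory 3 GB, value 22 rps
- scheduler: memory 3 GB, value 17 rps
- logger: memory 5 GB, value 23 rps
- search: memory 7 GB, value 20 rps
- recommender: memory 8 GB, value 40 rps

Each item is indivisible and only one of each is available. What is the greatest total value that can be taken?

This is a 0/1 knapsack; check combinations near the capacity.
- metrics+scheduler+recommender: memory 3+3+8=14, value 22+17+40=79
- logger+recommender: memory 5+8=13, value 23+40=63
- metrics+scheduler+logger: memory 3+3+5=11, value 22+17+23=62
- metrics+recommender: memory 3+8=11, value 22+40=62
- metrics+scheduler+search: memory 3+3+7=13, value 22+17+20=59
Best: 79 rps.

79 rps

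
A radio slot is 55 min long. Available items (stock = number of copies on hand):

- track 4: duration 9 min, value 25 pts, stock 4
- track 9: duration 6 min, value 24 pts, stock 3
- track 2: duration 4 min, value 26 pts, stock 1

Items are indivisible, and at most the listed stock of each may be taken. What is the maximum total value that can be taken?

174 pts

Best selections within duration 55 and stock limits:
- 4×track 4 + 2×track 9 + 1×track 2: duration 52, value 174
- 3×track 4 + 3×track 9 + 1×track 2: duration 49, value 173
- 4×track 4 + 3×track 9: duration 54, value 172
- 4×track 4 + 1×track 9 + 1×track 2: duration 46, value 150
Best: 174 pts.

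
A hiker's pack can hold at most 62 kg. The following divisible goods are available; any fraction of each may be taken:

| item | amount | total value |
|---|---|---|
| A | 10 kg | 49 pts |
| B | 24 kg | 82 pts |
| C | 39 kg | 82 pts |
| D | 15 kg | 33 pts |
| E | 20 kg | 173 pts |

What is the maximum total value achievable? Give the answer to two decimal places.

Take in order of value per unit:
- E (173/20 per unit): all 20 → value 173, running total 173.00
- A (49/10 per unit): all 10 → value 49, running total 222.00
- B (82/24 per unit): all 24 → value 82, running total 304.00
- D (33/15 per unit): 8 of 15 → value 8×33/15 = 17.6000, running total 321.60
Total 321.60.

321.60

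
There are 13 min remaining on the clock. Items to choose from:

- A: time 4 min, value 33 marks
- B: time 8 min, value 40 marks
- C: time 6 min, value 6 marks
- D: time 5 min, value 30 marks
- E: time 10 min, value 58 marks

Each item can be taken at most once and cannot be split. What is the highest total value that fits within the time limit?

73 marks

Check high-value combinations within 13 min:
- A+B: time 4+8=12, value 33+40=73
- B+D: time 8+5=13, value 40+30=70
- A+D: time 4+5=9, value 33+30=63
- E: time 10, value 58
Best: 73 marks.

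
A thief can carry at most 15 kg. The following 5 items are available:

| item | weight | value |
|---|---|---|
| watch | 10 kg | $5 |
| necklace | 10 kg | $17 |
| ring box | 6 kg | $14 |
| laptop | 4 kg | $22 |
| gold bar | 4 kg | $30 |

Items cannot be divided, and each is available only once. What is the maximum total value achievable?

$66

Check high-value combinations within 15 kg:
- ring box+laptop+gold bar: weight 6+4+4=14, value 14+22+30=66
- laptop+gold bar: weight 4+4=8, value 22+30=52
- necklace+gold bar: weight 10+4=14, value 17+30=47
- ring box+gold bar: weight 6+4=10, value 14+30=44
- necklace+laptop: weight 10+4=14, value 17+22=39
Best: $66.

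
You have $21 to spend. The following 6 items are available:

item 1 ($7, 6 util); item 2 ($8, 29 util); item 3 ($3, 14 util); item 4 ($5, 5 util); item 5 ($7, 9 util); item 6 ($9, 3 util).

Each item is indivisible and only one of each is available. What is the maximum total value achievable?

Check high-value combinations within $21:
- item 2+item 3+item 5: cost 8+3+7=18, value 29+14+9=52
- item 1+item 2+item 3: cost 7+8+3=18, value 6+29+14=49
- item 2+item 3+item 4: cost 8+3+5=16, value 29+14+5=48
- item 2+item 3+item 6: cost 8+3+9=20, value 29+14+3=46
- item 2+item 3: cost 8+3=11, value 29+14=43
Best: 52 util.

52 util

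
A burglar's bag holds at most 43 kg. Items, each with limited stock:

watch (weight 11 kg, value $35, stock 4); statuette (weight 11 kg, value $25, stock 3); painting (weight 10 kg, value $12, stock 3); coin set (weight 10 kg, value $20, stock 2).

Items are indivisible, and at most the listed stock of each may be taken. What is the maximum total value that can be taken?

Best selections within weight 43 and stock limits:
- 3×watch + 1×coin set: weight 43, value 125
- 3×watch + 1×painting: weight 43, value 117
- 2×watch + 1×statuette + 1×coin set: weight 43, value 115
Best: $125.

$125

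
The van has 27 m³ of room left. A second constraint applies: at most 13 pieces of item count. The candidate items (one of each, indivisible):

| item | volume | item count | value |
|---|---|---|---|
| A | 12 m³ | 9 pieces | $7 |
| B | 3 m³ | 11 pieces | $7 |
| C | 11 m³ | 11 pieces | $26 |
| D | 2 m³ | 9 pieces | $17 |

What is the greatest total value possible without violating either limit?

Feasible sets respecting both limits:
- C: volume 11, item count 11, value 26
- D: volume 2, item count 9, value 17
- A: volume 12, item count 9, value 7
Best: $26.

$26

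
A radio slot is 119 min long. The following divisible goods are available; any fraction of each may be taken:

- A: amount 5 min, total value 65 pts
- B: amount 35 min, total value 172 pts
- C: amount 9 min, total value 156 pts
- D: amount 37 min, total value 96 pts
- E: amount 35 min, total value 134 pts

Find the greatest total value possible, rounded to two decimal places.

617.81

Take in order of value per unit:
- C (156/9 per unit): all 9 → value 156, running total 156.00
- A (65/5 per unit): all 5 → value 65, running total 221.00
- B (172/35 per unit): all 35 → value 172, running total 393.00
- E (134/35 per unit): all 35 → value 134, running total 527.00
- D (96/37 per unit): 35 of 37 → value 35×96/37 = 90.8108, running total 617.81
Total 617.81.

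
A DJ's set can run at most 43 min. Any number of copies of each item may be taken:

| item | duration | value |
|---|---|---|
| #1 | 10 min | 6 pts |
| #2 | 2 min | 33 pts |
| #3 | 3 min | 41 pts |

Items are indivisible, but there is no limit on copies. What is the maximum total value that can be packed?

Best value-per-unit is #2 at 33/2; filling with it alone gives 21×33 = 693.
Optimal mix: 20×#2 + 1×#3 → duration 43, value 701.

701 pts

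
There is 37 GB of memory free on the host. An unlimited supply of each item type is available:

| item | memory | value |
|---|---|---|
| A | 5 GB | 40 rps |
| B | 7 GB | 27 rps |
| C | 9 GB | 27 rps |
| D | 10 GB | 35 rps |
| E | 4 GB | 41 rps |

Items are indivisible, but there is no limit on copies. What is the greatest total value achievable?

Best value-per-unit is E at 41/4, and filling with it alone uses memory 9×4=36. No mix of the others beats 9×41 = 369.

369 rps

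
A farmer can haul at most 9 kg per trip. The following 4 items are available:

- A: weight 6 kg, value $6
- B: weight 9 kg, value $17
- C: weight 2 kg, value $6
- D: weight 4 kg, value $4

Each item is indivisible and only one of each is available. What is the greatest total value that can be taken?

This is a 0/1 knapsack; check combinations near the capacity.
- B: weight 9, value 17
- A+C: weight 6+2=8, value 6+6=12
- C+D: weight 2+4=6, value 6+4=10
- C: weight 2, value 6
- A: weight 6, value 6
Best: $17.

$17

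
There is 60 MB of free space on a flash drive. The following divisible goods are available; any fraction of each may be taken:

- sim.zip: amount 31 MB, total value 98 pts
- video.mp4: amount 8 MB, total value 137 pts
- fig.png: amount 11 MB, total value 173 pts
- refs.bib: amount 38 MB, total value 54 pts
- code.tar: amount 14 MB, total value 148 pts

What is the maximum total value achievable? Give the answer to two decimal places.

543.35

Take in order of value per unit:
- video.mp4 (137/8 per unit): all 8 → value 137, running total 137.00
- fig.png (173/11 per unit): all 11 → value 173, running total 310.00
- code.tar (148/14 per unit): all 14 → value 148, running total 458.00
- sim.zip (98/31 per unit): 27 of 31 → value 27×98/31 = 85.3548, running total 543.35
Total 543.35.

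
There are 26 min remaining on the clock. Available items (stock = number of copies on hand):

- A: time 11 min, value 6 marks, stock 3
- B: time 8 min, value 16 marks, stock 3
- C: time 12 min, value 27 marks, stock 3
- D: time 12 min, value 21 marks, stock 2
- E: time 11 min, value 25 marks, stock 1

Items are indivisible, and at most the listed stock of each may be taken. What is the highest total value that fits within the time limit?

Best selections within time 26 and stock limits:
- 2×C: time 24, value 54
- 1×C + 1×E: time 23, value 52
- 1×C + 1×D: time 24, value 48
- 3×B: time 24, value 48
Best: 54 marks.

54 marks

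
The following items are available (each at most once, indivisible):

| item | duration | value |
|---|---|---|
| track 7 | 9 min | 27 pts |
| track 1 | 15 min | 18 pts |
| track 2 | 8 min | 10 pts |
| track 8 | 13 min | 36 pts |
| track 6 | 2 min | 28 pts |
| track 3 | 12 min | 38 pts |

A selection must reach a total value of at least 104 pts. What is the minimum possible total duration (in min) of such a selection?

Subsets with value ≥ 104, sorted by total duration:
- track 2+track 8+track 6+track 3: duration 35, value 112
- track 7+track 8+track 6+track 3: duration 36, value 129
- track 7+track 1+track 6+track 3: duration 38, value 111
- track 7+track 1+track 8+track 6: duration 39, value 109
Minimum duration: 35 min.

35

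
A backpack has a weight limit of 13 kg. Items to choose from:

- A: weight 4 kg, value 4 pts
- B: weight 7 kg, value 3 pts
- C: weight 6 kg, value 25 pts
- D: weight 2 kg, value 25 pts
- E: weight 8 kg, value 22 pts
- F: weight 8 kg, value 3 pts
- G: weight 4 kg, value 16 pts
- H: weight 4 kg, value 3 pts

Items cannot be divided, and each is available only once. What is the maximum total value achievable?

66 pts

Check high-value combinations within 13 kg:
- C+D+G: weight 6+2+4=12, value 25+25+16=66
- A+C+D: weight 4+6+2=12, value 4+25+25=54
- C+D+H: weight 6+2+4=12, value 25+25+3=53
Best: 66 pts.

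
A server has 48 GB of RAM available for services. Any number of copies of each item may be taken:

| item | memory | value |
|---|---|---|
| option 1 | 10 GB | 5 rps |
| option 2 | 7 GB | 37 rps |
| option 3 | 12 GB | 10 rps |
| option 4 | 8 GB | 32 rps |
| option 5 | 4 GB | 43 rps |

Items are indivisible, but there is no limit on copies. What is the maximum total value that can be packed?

Best value-per-unit is option 5 at 43/4, and filling with it alone uses memory 12×4=48. No mix of the others beats 12×43 = 516.

516 rps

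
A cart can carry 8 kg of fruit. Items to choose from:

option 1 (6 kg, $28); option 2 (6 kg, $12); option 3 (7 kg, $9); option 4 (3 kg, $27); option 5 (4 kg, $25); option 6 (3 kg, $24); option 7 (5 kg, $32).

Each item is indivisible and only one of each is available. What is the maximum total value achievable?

$59

This is a 0/1 knapsack; check combinations near the capacity.
- option 4+option 7: weight 3+5=8, value 27+32=59
- option 6+option 7: weight 3+5=8, value 24+32=56
- option 4+option 5: weight 3+4=7, value 27+25=52
- option 4+option 6: weight 3+3=6, value 27+24=51
Best: $59.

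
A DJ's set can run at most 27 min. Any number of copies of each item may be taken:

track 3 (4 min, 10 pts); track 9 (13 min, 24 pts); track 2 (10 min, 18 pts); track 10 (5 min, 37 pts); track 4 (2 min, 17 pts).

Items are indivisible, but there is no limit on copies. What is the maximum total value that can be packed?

224 pts

Best value-per-unit is track 4 at 17/2; filling with it alone gives 13×17 = 221.
Optimal mix: 1×track 10 + 11×track 4 → duration 27, value 224.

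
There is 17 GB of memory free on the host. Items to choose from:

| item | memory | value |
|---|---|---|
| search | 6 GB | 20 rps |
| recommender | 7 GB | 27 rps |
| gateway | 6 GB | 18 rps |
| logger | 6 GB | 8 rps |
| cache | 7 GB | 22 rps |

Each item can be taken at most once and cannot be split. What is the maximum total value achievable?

Check high-value combinations within 17 GB:
- recommender+cache: memory 7+7=14, value 27+22=49
- search+recommender: memory 6+7=13, value 20+27=47
- recommender+gateway: memory 7+6=13, value 27+18=45
- search+cache: memory 6+7=13, value 20+22=42
- gateway+cache: memory 6+7=13, value 18+22=40
Best: 49 rps.

49 rps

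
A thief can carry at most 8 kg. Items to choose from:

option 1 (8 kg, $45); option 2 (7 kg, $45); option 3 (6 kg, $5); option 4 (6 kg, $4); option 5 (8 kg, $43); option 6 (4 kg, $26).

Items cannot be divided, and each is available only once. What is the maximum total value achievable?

$45

Check high-value combinations within 8 kg:
- option 2: weight 7, value 45
- option 1: weight 8, value 45
- option 5: weight 8, value 43
- option 6: weight 4, value 26
- option 3: weight 6, value 5
Best: $45.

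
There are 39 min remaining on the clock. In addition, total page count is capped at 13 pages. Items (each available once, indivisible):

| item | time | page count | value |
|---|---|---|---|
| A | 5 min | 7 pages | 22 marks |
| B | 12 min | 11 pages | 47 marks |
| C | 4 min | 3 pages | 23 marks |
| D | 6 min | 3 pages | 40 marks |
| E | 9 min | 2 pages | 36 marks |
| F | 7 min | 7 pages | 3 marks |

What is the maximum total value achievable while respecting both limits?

Feasible sets respecting both limits:
- C+D+E: time 19, page count 8, value 99
- A+D+E: time 20, page count 12, value 98
- A+C+D: time 15, page count 13, value 85
Best: 99 marks.

99 marks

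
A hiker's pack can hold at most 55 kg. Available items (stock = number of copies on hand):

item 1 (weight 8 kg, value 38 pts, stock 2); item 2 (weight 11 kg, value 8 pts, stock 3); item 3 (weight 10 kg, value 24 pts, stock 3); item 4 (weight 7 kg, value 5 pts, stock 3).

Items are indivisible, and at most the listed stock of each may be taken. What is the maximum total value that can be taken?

153 pts

Top feasible selections:
- 2×item 1 + 3×item 3 + 1×item 4: weight 53, value 153
- 2×item 1 + 3×item 3: weight 46, value 148
- 2×item 1 + 1×item 2 + 2×item 3 + 1×item 4: weight 54, value 137
Best: 153 pts.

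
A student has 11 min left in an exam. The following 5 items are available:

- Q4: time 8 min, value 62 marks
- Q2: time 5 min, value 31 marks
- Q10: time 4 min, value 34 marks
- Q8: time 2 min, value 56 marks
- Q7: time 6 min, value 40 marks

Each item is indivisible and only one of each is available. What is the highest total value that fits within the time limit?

121 marks

Check high-value combinations within 11 min:
- Q2+Q10+Q8: time 5+4+2=11, value 31+34+56=121
- Q4+Q8: time 8+2=10, value 62+56=118
- Q8+Q7: time 2+6=8, value 56+40=96
- Q10+Q8: time 4+2=6, value 34+56=90
- Q2+Q8: time 5+2=7, value 31+56=87
Best: 121 marks.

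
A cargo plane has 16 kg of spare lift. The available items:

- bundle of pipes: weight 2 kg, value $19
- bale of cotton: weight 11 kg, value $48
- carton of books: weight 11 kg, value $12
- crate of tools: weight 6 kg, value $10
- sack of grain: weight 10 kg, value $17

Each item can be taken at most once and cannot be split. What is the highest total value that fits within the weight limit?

$67

Check high-value combinations within 16 kg:
- bundle of pipes+bale of cotton: weight 2+11=13, value 19+48=67
- bale of cotton: weight 11, value 48
- bundle of pipes+sack of grain: weight 2+10=12, value 19+17=36
- bundle of pipes+carton of books: weight 2+11=13, value 19+12=31
- bundle of pipes+crate of tools: weight 2+6=8, value 19+10=29
Best: $67.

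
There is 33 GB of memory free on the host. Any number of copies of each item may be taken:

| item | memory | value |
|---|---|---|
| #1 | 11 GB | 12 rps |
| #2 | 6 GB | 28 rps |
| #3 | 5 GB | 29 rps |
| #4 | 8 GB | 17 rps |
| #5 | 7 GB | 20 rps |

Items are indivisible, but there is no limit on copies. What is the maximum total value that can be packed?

Best value-per-unit is #3 at 29/5, and filling with it alone uses memory 6×5=30. No mix of the others beats 6×29 = 174.

174 rps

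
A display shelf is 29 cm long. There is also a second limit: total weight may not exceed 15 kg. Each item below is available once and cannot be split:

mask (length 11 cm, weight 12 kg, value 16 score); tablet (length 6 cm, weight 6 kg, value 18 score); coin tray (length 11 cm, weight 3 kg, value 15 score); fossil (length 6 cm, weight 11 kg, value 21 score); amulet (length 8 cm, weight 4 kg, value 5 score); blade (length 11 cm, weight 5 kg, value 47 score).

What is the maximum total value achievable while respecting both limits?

80 score

Feasible sets respecting both limits:
- tablet+coin tray+blade: length 28, weight 14, value 80
- tablet+amulet+blade: length 25, weight 15, value 70
- tablet+blade: length 17, weight 11, value 65
- coin tray+blade: length 22, weight 8, value 62
Best: 80 score.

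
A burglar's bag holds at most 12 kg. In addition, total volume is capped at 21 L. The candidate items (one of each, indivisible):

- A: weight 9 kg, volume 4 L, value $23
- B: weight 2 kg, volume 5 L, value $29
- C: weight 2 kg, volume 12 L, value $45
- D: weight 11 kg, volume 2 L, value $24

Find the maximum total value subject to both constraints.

Feasible sets respecting both limits:
- B+C: weight 4, volume 17, value 74
- A+C: weight 11, volume 16, value 68
- A+B: weight 11, volume 9, value 52
- C: weight 2, volume 12, value 45
Best: $74.

$74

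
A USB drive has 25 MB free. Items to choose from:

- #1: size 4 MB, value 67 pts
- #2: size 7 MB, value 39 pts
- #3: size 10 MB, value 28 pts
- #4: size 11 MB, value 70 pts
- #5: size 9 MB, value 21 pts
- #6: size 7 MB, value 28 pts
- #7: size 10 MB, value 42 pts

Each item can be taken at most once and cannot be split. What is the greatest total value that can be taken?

Check high-value combinations within 25 MB:
- #1+#4+#7: size 4+11+10=25, value 67+70+42=179
- #1+#2+#4: size 4+7+11=22, value 67+39+70=176
- #1+#4+#6: size 4+11+7=22, value 67+70+28=165
Best: 179 pts.

179 pts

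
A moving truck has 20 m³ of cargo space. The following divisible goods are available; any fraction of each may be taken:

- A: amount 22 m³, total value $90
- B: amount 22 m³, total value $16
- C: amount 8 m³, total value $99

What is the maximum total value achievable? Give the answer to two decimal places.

Take in order of value per unit:
- C (99/8 per unit): all 8 → value 99, running total 99.00
- A (90/22 per unit): 12 of 22 → value 12×90/22 = 49.0909, running total 148.09
Total 148.09.

148.09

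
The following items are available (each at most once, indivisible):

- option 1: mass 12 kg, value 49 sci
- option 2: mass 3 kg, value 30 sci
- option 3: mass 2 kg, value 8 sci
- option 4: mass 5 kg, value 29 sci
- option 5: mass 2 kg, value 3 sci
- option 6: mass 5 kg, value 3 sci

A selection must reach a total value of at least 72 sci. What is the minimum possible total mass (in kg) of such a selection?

15

Subsets with value ≥ 72, sorted by total mass:
- option 1+option 2: mass 15, value 79
- option 1+option 2+option 3: mass 17, value 87
Minimum mass: 15 kg.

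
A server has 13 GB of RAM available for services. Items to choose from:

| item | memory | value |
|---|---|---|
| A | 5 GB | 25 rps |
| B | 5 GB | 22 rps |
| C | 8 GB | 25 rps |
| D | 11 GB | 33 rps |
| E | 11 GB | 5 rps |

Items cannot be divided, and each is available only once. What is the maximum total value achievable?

50 rps

Check high-value combinations within 13 GB:
- A+C: memory 5+8=13, value 25+25=50
- A+B: memory 5+5=10, value 25+22=47
- B+C: memory 5+8=13, value 22+25=47
- D: memory 11, value 33
Best: 50 rps.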